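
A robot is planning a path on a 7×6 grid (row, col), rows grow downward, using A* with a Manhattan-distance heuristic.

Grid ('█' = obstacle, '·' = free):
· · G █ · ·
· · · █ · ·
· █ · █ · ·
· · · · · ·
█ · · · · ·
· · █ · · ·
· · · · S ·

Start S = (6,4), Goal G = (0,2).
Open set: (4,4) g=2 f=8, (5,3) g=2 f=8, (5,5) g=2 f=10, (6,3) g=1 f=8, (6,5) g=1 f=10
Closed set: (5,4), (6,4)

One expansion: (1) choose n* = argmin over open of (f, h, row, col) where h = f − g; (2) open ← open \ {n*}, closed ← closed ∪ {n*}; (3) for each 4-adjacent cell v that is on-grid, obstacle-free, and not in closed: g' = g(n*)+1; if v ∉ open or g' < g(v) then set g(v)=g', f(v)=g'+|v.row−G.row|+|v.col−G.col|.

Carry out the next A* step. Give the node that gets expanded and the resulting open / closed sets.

expanded=(4,4); open=[(3,4) g=3 f=8, (4,3) g=3 f=8, (4,5) g=3 f=10, (5,3) g=2 f=8, (5,5) g=2 f=10, (6,3) g=1 f=8, (6,5) g=1 f=10]; closed=[(4,4), (5,4), (6,4)]

step 1: expand (4,4) (f=8, h=6) → closed; open now [(3,4) g=3 f=8, (4,3) g=3 f=8, (4,5) g=3 f=10, (5,3) g=2 f=8, (5,5) g=2 f=10, (6,3) g=1 f=8, (6,5) g=1 f=10]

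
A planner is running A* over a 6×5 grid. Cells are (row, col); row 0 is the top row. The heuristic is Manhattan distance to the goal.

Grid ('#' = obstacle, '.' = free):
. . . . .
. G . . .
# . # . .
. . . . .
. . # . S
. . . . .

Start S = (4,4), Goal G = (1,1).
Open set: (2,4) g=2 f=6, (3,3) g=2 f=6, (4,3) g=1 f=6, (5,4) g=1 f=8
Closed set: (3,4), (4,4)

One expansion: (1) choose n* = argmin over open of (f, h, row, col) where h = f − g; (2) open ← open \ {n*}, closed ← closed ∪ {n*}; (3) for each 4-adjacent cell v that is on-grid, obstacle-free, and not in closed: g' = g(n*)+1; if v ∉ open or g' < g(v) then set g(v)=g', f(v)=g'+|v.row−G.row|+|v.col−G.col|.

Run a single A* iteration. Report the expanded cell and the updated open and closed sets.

step 1: expand (2,4) (f=6, h=4) → closed; open now [(1,4) g=3 f=6, (2,3) g=3 f=6, (3,3) g=2 f=6, (4,3) g=1 f=6, (5,4) g=1 f=8]

expanded=(2,4); open=[(1,4) g=3 f=6, (2,3) g=3 f=6, (3,3) g=2 f=6, (4,3) g=1 f=6, (5,4) g=1 f=8]; closed=[(2,4), (3,4), (4,4)]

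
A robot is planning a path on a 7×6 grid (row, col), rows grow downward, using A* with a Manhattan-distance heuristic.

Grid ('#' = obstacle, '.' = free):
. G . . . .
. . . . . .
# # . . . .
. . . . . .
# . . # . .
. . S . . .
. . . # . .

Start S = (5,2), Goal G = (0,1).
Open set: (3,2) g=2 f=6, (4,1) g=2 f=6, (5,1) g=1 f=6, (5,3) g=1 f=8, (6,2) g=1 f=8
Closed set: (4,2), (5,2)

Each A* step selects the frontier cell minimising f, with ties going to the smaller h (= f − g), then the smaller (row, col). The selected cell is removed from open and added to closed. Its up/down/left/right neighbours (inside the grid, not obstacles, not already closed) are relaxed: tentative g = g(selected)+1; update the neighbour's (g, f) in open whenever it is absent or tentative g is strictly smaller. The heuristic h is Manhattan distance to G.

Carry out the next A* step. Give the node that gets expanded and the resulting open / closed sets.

expanded=(3,2); open=[(2,2) g=3 f=6, (3,1) g=3 f=6, (3,3) g=3 f=8, (4,1) g=2 f=6, (5,1) g=1 f=6, (5,3) g=1 f=8, (6,2) g=1 f=8]; closed=[(3,2), (4,2), (5,2)]

step 1: expand (3,2) (f=6, h=4) → closed; open now [(2,2) g=3 f=6, (3,1) g=3 f=6, (3,3) g=3 f=8, (4,1) g=2 f=6, (5,1) g=1 f=6, (5,3) g=1 f=8, (6,2) g=1 f=8]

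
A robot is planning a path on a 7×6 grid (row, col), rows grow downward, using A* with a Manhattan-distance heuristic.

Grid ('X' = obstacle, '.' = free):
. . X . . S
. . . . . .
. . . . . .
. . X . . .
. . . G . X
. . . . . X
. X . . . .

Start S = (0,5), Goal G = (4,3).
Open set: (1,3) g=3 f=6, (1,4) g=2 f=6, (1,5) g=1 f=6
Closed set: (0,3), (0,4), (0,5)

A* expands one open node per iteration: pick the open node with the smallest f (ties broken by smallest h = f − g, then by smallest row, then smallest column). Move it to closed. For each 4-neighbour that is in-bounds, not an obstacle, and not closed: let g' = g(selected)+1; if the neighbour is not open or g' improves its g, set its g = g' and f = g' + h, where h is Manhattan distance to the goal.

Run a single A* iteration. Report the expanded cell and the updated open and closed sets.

step 1: expand (1,3) (f=6, h=3) → closed; open now [(1,2) g=4 f=8, (1,4) g=2 f=6, (1,5) g=1 f=6, (2,3) g=4 f=6]

expanded=(1,3); open=[(1,2) g=4 f=8, (1,4) g=2 f=6, (1,5) g=1 f=6, (2,3) g=4 f=6]; closed=[(0,3), (0,4), (0,5), (1,3)]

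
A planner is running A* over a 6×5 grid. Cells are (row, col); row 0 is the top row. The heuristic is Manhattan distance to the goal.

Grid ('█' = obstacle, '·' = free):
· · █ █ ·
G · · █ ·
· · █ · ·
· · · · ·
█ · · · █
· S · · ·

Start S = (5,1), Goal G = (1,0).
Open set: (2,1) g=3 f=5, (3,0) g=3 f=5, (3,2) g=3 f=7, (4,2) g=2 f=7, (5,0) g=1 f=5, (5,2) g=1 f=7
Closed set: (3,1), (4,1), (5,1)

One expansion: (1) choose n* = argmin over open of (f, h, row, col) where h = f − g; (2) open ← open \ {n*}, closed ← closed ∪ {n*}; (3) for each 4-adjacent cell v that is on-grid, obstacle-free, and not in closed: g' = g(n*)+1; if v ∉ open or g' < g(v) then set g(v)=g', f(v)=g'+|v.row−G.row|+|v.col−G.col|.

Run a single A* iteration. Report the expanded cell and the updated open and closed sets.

step 1: expand (2,1) (f=5, h=2) → closed; open now [(1,1) g=4 f=5, (2,0) g=4 f=5, (3,0) g=3 f=5, (3,2) g=3 f=7, (4,2) g=2 f=7, (5,0) g=1 f=5, (5,2) g=1 f=7]

expanded=(2,1); open=[(1,1) g=4 f=5, (2,0) g=4 f=5, (3,0) g=3 f=5, (3,2) g=3 f=7, (4,2) g=2 f=7, (5,0) g=1 f=5, (5,2) g=1 f=7]; closed=[(2,1), (3,1), (4,1), (5,1)]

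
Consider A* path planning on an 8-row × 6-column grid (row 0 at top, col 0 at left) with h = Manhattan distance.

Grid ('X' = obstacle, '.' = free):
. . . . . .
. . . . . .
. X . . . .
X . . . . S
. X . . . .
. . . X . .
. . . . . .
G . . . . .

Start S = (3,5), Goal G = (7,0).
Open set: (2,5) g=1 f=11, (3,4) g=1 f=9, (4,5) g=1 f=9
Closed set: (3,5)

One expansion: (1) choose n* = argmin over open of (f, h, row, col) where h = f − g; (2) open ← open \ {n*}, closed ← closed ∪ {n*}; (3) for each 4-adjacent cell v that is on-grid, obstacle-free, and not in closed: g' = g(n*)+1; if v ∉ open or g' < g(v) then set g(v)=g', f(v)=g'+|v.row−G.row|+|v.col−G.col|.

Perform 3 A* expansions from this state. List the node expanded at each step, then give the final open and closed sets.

order=[(3,4) → (3,3) → (3,2)]; open=[(2,2) g=4 f=11, (2,3) g=3 f=11, (2,4) g=2 f=11, (2,5) g=1 f=11, (3,1) g=4 f=9, (4,2) g=4 f=9, (4,3) g=3 f=9, (4,4) g=2 f=9, (4,5) g=1 f=9]; closed=[(3,2), (3,3), (3,4), (3,5)]

step 1: expand (3,4) (f=9, h=8) → closed; open now [(2,4) g=2 f=11, (2,5) g=1 f=11, (3,3) g=2 f=9, (4,4) g=2 f=9, (4,5) g=1 f=9]
step 2: expand (3,3) (f=9, h=7) → closed; open now [(2,3) g=3 f=11, (2,4) g=2 f=11, (2,5) g=1 f=11, (3,2) g=3 f=9, (4,3) g=3 f=9, (4,4) g=2 f=9, (4,5) g=1 f=9]
step 3: expand (3,2) (f=9, h=6) → closed; open now [(2,2) g=4 f=11, (2,3) g=3 f=11, (2,4) g=2 f=11, (2,5) g=1 f=11, (3,1) g=4 f=9, (4,2) g=4 f=9, (4,3) g=3 f=9, (4,4) g=2 f=9, (4,5) g=1 f=9]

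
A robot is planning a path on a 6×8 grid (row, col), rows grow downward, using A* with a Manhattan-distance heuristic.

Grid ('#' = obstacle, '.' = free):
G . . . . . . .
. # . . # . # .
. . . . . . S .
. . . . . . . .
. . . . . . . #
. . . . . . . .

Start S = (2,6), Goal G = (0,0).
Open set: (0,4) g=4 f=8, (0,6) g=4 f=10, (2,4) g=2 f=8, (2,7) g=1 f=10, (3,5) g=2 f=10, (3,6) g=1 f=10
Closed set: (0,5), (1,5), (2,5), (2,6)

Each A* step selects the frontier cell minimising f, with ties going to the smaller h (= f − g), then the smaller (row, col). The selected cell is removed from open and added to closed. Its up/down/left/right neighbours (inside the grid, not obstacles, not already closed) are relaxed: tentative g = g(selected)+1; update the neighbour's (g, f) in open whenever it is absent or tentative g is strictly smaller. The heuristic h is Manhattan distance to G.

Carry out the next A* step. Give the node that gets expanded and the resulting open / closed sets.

step 1: expand (0,4) (f=8, h=4) → closed; open now [(0,3) g=5 f=8, (0,6) g=4 f=10, (2,4) g=2 f=8, (2,7) g=1 f=10, (3,5) g=2 f=10, (3,6) g=1 f=10]

expanded=(0,4); open=[(0,3) g=5 f=8, (0,6) g=4 f=10, (2,4) g=2 f=8, (2,7) g=1 f=10, (3,5) g=2 f=10, (3,6) g=1 f=10]; closed=[(0,4), (0,5), (1,5), (2,5), (2,6)]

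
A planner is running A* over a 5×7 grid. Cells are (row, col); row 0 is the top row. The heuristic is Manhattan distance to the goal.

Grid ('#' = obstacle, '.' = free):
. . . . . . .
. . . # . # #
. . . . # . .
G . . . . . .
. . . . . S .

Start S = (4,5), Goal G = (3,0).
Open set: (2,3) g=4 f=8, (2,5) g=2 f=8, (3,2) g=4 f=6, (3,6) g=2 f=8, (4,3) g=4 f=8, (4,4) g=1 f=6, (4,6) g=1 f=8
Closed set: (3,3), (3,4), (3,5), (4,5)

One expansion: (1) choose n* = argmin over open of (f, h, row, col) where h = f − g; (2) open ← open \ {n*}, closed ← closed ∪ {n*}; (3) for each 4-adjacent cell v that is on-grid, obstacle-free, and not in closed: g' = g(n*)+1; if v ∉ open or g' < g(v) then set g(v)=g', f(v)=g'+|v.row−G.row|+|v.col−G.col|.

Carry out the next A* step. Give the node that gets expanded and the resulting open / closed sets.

expanded=(3,2); open=[(2,2) g=5 f=8, (2,3) g=4 f=8, (2,5) g=2 f=8, (3,1) g=5 f=6, (3,6) g=2 f=8, (4,2) g=5 f=8, (4,3) g=4 f=8, (4,4) g=1 f=6, (4,6) g=1 f=8]; closed=[(3,2), (3,3), (3,4), (3,5), (4,5)]

step 1: expand (3,2) (f=6, h=2) → closed; open now [(2,2) g=5 f=8, (2,3) g=4 f=8, (2,5) g=2 f=8, (3,1) g=5 f=6, (3,6) g=2 f=8, (4,2) g=5 f=8, (4,3) g=4 f=8, (4,4) g=1 f=6, (4,6) g=1 f=8]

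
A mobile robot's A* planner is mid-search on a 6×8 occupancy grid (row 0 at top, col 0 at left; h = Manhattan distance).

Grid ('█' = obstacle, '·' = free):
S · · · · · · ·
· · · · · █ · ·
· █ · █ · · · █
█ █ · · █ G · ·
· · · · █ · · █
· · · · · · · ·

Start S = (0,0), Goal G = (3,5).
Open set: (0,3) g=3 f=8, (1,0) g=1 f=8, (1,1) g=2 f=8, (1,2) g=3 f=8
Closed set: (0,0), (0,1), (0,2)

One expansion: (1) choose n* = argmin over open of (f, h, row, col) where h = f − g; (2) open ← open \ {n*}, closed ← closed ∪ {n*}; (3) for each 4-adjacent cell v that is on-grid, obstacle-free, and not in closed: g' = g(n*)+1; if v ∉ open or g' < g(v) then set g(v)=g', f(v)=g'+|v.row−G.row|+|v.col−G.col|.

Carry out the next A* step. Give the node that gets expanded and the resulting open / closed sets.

expanded=(0,3); open=[(0,4) g=4 f=8, (1,0) g=1 f=8, (1,1) g=2 f=8, (1,2) g=3 f=8, (1,3) g=4 f=8]; closed=[(0,0), (0,1), (0,2), (0,3)]

step 1: expand (0,3) (f=8, h=5) → closed; open now [(0,4) g=4 f=8, (1,0) g=1 f=8, (1,1) g=2 f=8, (1,2) g=3 f=8, (1,3) g=4 f=8]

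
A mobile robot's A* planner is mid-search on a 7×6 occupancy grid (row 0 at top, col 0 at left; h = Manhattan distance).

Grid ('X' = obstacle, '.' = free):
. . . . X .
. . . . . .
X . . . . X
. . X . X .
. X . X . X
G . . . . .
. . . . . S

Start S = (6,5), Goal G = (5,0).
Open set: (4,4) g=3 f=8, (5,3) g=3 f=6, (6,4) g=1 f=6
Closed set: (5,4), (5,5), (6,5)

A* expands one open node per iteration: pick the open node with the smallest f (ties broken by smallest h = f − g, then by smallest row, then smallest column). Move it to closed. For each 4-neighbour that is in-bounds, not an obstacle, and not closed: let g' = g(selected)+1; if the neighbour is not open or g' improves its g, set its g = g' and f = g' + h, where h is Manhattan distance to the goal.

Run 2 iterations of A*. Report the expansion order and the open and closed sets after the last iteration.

step 1: expand (5,3) (f=6, h=3) → closed; open now [(4,4) g=3 f=8, (5,2) g=4 f=6, (6,3) g=4 f=8, (6,4) g=1 f=6]
step 2: expand (5,2) (f=6, h=2) → closed; open now [(4,2) g=5 f=8, (4,4) g=3 f=8, (5,1) g=5 f=6, (6,2) g=5 f=8, (6,3) g=4 f=8, (6,4) g=1 f=6]

order=[(5,3) → (5,2)]; open=[(4,2) g=5 f=8, (4,4) g=3 f=8, (5,1) g=5 f=6, (6,2) g=5 f=8, (6,3) g=4 f=8, (6,4) g=1 f=6]; closed=[(5,2), (5,3), (5,4), (5,5), (6,5)]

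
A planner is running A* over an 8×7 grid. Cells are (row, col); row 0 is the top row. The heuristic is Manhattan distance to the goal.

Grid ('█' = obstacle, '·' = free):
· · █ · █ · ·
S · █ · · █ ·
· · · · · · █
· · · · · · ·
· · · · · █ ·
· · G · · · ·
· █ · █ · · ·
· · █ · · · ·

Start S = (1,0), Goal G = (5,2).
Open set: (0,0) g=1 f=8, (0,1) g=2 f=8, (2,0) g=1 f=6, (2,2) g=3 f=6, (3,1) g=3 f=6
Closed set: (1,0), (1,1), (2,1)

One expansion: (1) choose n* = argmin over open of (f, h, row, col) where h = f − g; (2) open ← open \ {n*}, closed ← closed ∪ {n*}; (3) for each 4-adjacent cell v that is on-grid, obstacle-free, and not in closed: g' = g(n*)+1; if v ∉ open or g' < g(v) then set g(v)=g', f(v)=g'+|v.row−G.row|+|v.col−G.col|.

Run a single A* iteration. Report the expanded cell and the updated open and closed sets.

step 1: expand (2,2) (f=6, h=3) → closed; open now [(0,0) g=1 f=8, (0,1) g=2 f=8, (2,0) g=1 f=6, (2,3) g=4 f=8, (3,1) g=3 f=6, (3,2) g=4 f=6]

expanded=(2,2); open=[(0,0) g=1 f=8, (0,1) g=2 f=8, (2,0) g=1 f=6, (2,3) g=4 f=8, (3,1) g=3 f=6, (3,2) g=4 f=6]; closed=[(1,0), (1,1), (2,1), (2,2)]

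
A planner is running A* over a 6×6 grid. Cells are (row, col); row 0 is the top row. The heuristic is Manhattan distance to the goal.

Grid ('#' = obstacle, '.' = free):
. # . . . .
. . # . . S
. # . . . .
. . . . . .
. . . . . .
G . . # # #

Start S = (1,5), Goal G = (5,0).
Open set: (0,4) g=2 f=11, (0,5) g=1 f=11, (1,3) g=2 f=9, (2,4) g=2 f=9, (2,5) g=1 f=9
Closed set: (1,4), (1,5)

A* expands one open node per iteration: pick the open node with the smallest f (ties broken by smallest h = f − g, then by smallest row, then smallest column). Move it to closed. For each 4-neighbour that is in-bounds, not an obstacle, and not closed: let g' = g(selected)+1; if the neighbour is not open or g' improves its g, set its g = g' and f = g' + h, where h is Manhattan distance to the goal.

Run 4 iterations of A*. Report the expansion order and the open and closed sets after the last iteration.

step 1: expand (1,3) (f=9, h=7) → closed; open now [(0,3) g=3 f=11, (0,4) g=2 f=11, (0,5) g=1 f=11, (2,3) g=3 f=9, (2,4) g=2 f=9, (2,5) g=1 f=9]
step 2: expand (2,3) (f=9, h=6) → closed; open now [(0,3) g=3 f=11, (0,4) g=2 f=11, (0,5) g=1 f=11, (2,2) g=4 f=9, (2,4) g=2 f=9, (2,5) g=1 f=9, (3,3) g=4 f=9]
step 3: expand (2,2) (f=9, h=5) → closed; open now [(0,3) g=3 f=11, (0,4) g=2 f=11, (0,5) g=1 f=11, (2,4) g=2 f=9, (2,5) g=1 f=9, (3,2) g=5 f=9, (3,3) g=4 f=9]
step 4: expand (3,2) (f=9, h=4) → closed; open now [(0,3) g=3 f=11, (0,4) g=2 f=11, (0,5) g=1 f=11, (2,4) g=2 f=9, (2,5) g=1 f=9, (3,1) g=6 f=9, (3,3) g=4 f=9, (4,2) g=6 f=9]

order=[(1,3) → (2,3) → (2,2) → (3,2)]; open=[(0,3) g=3 f=11, (0,4) g=2 f=11, (0,5) g=1 f=11, (2,4) g=2 f=9, (2,5) g=1 f=9, (3,1) g=6 f=9, (3,3) g=4 f=9, (4,2) g=6 f=9]; closed=[(1,3), (1,4), (1,5), (2,2), (2,3), (3,2)]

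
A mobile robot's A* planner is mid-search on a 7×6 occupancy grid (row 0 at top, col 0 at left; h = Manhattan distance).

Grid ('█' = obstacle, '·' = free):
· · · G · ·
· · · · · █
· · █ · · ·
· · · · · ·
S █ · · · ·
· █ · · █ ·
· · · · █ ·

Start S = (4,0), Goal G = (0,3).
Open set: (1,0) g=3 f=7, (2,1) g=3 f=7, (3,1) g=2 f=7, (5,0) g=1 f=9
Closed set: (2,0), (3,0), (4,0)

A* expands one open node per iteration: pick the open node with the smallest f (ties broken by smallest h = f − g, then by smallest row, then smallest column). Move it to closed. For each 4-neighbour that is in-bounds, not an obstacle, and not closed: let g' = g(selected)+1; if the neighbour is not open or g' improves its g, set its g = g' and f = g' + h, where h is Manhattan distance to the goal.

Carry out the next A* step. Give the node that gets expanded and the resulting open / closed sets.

expanded=(1,0); open=[(0,0) g=4 f=7, (1,1) g=4 f=7, (2,1) g=3 f=7, (3,1) g=2 f=7, (5,0) g=1 f=9]; closed=[(1,0), (2,0), (3,0), (4,0)]

step 1: expand (1,0) (f=7, h=4) → closed; open now [(0,0) g=4 f=7, (1,1) g=4 f=7, (2,1) g=3 f=7, (3,1) g=2 f=7, (5,0) g=1 f=9]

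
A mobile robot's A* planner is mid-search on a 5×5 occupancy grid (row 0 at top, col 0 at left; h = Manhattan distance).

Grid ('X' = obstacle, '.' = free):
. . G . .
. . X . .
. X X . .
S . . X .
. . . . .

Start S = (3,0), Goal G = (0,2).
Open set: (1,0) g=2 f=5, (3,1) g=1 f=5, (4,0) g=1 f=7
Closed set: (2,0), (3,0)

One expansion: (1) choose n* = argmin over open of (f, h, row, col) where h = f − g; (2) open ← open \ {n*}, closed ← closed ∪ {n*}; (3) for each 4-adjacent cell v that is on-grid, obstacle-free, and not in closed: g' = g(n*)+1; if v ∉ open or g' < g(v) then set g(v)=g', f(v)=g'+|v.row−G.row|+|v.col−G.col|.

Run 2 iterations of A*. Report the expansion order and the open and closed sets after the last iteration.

order=[(1,0) → (0,0)]; open=[(0,1) g=4 f=5, (1,1) g=3 f=5, (3,1) g=1 f=5, (4,0) g=1 f=7]; closed=[(0,0), (1,0), (2,0), (3,0)]

step 1: expand (1,0) (f=5, h=3) → closed; open now [(0,0) g=3 f=5, (1,1) g=3 f=5, (3,1) g=1 f=5, (4,0) g=1 f=7]
step 2: expand (0,0) (f=5, h=2) → closed; open now [(0,1) g=4 f=5, (1,1) g=3 f=5, (3,1) g=1 f=5, (4,0) g=1 f=7]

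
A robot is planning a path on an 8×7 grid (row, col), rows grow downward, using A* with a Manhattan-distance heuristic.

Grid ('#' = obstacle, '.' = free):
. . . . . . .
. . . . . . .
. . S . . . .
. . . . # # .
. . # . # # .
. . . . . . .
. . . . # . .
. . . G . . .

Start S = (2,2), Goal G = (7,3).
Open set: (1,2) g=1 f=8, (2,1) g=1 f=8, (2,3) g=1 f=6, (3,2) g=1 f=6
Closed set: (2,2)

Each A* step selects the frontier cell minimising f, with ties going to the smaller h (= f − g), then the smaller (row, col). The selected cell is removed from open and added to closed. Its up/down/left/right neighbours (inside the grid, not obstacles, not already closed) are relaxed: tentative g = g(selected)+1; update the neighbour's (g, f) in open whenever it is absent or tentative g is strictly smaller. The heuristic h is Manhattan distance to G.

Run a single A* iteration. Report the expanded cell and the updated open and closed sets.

expanded=(2,3); open=[(1,2) g=1 f=8, (1,3) g=2 f=8, (2,1) g=1 f=8, (2,4) g=2 f=8, (3,2) g=1 f=6, (3,3) g=2 f=6]; closed=[(2,2), (2,3)]

step 1: expand (2,3) (f=6, h=5) → closed; open now [(1,2) g=1 f=8, (1,3) g=2 f=8, (2,1) g=1 f=8, (2,4) g=2 f=8, (3,2) g=1 f=6, (3,3) g=2 f=6]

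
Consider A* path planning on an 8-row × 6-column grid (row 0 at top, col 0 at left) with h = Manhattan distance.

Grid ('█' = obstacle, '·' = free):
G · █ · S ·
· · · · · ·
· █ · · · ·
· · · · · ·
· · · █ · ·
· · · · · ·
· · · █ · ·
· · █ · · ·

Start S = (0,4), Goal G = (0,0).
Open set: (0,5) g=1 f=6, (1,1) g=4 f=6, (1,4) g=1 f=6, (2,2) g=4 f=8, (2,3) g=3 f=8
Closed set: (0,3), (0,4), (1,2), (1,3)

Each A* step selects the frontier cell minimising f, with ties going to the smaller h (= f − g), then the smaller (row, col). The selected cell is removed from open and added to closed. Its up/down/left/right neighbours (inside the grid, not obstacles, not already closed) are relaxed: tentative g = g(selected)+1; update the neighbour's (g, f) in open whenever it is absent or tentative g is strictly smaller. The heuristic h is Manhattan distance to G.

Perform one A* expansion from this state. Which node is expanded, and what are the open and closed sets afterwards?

step 1: expand (1,1) (f=6, h=2) → closed; open now [(0,1) g=5 f=6, (0,5) g=1 f=6, (1,0) g=5 f=6, (1,4) g=1 f=6, (2,2) g=4 f=8, (2,3) g=3 f=8]

expanded=(1,1); open=[(0,1) g=5 f=6, (0,5) g=1 f=6, (1,0) g=5 f=6, (1,4) g=1 f=6, (2,2) g=4 f=8, (2,3) g=3 f=8]; closed=[(0,3), (0,4), (1,1), (1,2), (1,3)]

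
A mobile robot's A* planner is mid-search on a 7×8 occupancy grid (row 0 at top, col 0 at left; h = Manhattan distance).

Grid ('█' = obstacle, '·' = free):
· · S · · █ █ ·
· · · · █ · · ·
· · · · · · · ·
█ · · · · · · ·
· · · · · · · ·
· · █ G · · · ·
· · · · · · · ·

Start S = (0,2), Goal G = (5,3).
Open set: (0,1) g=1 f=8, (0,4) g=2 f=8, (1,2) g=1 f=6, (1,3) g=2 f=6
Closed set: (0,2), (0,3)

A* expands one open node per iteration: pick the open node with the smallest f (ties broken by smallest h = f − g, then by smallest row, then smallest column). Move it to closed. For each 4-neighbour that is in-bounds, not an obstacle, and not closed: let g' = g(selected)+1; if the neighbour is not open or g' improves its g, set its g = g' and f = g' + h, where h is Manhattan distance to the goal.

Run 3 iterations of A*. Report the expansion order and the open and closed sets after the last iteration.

order=[(1,3) → (2,3) → (3,3)]; open=[(0,1) g=1 f=8, (0,4) g=2 f=8, (1,2) g=1 f=6, (2,2) g=4 f=8, (2,4) g=4 f=8, (3,2) g=5 f=8, (3,4) g=5 f=8, (4,3) g=5 f=6]; closed=[(0,2), (0,3), (1,3), (2,3), (3,3)]

step 1: expand (1,3) (f=6, h=4) → closed; open now [(0,1) g=1 f=8, (0,4) g=2 f=8, (1,2) g=1 f=6, (2,3) g=3 f=6]
step 2: expand (2,3) (f=6, h=3) → closed; open now [(0,1) g=1 f=8, (0,4) g=2 f=8, (1,2) g=1 f=6, (2,2) g=4 f=8, (2,4) g=4 f=8, (3,3) g=4 f=6]
step 3: expand (3,3) (f=6, h=2) → closed; open now [(0,1) g=1 f=8, (0,4) g=2 f=8, (1,2) g=1 f=6, (2,2) g=4 f=8, (2,4) g=4 f=8, (3,2) g=5 f=8, (3,4) g=5 f=8, (4,3) g=5 f=6]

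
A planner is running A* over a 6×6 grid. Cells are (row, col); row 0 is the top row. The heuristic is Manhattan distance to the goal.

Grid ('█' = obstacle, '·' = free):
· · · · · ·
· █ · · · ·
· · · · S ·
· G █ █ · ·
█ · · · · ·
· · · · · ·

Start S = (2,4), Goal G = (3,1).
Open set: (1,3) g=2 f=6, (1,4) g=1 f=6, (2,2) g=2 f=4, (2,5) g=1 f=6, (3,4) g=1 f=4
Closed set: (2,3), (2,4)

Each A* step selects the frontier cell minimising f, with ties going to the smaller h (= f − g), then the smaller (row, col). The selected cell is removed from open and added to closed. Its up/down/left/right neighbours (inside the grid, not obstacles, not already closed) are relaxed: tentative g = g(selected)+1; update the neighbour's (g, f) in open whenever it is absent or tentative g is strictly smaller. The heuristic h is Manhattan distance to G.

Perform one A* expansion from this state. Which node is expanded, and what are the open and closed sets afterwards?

step 1: expand (2,2) (f=4, h=2) → closed; open now [(1,2) g=3 f=6, (1,3) g=2 f=6, (1,4) g=1 f=6, (2,1) g=3 f=4, (2,5) g=1 f=6, (3,4) g=1 f=4]

expanded=(2,2); open=[(1,2) g=3 f=6, (1,3) g=2 f=6, (1,4) g=1 f=6, (2,1) g=3 f=4, (2,5) g=1 f=6, (3,4) g=1 f=4]; closed=[(2,2), (2,3), (2,4)]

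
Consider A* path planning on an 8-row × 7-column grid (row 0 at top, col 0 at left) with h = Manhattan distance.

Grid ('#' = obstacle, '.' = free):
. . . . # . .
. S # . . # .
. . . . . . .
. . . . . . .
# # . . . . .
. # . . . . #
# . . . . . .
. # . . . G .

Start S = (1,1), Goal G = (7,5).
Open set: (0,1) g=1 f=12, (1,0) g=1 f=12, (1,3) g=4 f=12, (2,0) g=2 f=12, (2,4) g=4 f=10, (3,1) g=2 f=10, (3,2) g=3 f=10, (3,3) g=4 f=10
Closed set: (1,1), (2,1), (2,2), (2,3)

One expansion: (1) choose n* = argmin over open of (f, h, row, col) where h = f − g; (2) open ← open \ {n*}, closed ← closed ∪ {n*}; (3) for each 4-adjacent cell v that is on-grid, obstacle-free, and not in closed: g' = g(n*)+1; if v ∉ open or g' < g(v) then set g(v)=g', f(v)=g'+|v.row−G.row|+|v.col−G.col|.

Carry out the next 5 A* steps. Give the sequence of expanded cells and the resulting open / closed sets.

step 1: expand (2,4) (f=10, h=6) → closed; open now [(0,1) g=1 f=12, (1,0) g=1 f=12, (1,3) g=4 f=12, (1,4) g=5 f=12, (2,0) g=2 f=12, (2,5) g=5 f=10, (3,1) g=2 f=10, (3,2) g=3 f=10, (3,3) g=4 f=10, (3,4) g=5 f=10]
step 2: expand (2,5) (f=10, h=5) → closed; open now [(0,1) g=1 f=12, (1,0) g=1 f=12, (1,3) g=4 f=12, (1,4) g=5 f=12, (2,0) g=2 f=12, (2,6) g=6 f=12, (3,1) g=2 f=10, (3,2) g=3 f=10, (3,3) g=4 f=10, (3,4) g=5 f=10, (3,5) g=6 f=10]
step 3: expand (3,5) (f=10, h=4) → closed; open now [(0,1) g=1 f=12, (1,0) g=1 f=12, (1,3) g=4 f=12, (1,4) g=5 f=12, (2,0) g=2 f=12, (2,6) g=6 f=12, (3,1) g=2 f=10, (3,2) g=3 f=10, (3,3) g=4 f=10, (3,4) g=5 f=10, (3,6) g=7 f=12, (4,5) g=7 f=10]
step 4: expand (4,5) (f=10, h=3) → closed; open now [(0,1) g=1 f=12, (1,0) g=1 f=12, (1,3) g=4 f=12, (1,4) g=5 f=12, (2,0) g=2 f=12, (2,6) g=6 f=12, (3,1) g=2 f=10, (3,2) g=3 f=10, (3,3) g=4 f=10, (3,4) g=5 f=10, (3,6) g=7 f=12, (4,4) g=8 f=12, (4,6) g=8 f=12, (5,5) g=8 f=10]
step 5: expand (5,5) (f=10, h=2) → closed; open now [(0,1) g=1 f=12, (1,0) g=1 f=12, (1,3) g=4 f=12, (1,4) g=5 f=12, (2,0) g=2 f=12, (2,6) g=6 f=12, (3,1) g=2 f=10, (3,2) g=3 f=10, (3,3) g=4 f=10, (3,4) g=5 f=10, (3,6) g=7 f=12, (4,4) g=8 f=12, (4,6) g=8 f=12, (5,4) g=9 f=12, (6,5) g=9 f=10]

order=[(2,4) → (2,5) → (3,5) → (4,5) → (5,5)]; open=[(0,1) g=1 f=12, (1,0) g=1 f=12, (1,3) g=4 f=12, (1,4) g=5 f=12, (2,0) g=2 f=12, (2,6) g=6 f=12, (3,1) g=2 f=10, (3,2) g=3 f=10, (3,3) g=4 f=10, (3,4) g=5 f=10, (3,6) g=7 f=12, (4,4) g=8 f=12, (4,6) g=8 f=12, (5,4) g=9 f=12, (6,5) g=9 f=10]; closed=[(1,1), (2,1), (2,2), (2,3), (2,4), (2,5), (3,5), (4,5), (5,5)]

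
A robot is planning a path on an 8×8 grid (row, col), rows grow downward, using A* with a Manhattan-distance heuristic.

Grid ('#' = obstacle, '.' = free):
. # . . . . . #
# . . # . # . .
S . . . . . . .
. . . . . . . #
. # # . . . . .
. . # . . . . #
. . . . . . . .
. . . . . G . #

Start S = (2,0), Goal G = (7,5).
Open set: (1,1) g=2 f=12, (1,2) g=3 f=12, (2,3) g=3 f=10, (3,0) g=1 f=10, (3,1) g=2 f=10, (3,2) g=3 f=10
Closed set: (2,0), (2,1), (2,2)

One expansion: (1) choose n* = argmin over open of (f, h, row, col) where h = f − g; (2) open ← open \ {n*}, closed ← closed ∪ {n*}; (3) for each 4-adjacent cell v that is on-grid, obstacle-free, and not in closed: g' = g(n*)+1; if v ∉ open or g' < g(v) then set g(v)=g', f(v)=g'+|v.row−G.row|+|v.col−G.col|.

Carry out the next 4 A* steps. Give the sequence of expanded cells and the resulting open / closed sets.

order=[(2,3) → (2,4) → (2,5) → (3,5)]; open=[(1,1) g=2 f=12, (1,2) g=3 f=12, (1,4) g=5 f=12, (2,6) g=6 f=12, (3,0) g=1 f=10, (3,1) g=2 f=10, (3,2) g=3 f=10, (3,3) g=4 f=10, (3,4) g=5 f=10, (3,6) g=7 f=12, (4,5) g=7 f=10]; closed=[(2,0), (2,1), (2,2), (2,3), (2,4), (2,5), (3,5)]

step 1: expand (2,3) (f=10, h=7) → closed; open now [(1,1) g=2 f=12, (1,2) g=3 f=12, (2,4) g=4 f=10, (3,0) g=1 f=10, (3,1) g=2 f=10, (3,2) g=3 f=10, (3,3) g=4 f=10]
step 2: expand (2,4) (f=10, h=6) → closed; open now [(1,1) g=2 f=12, (1,2) g=3 f=12, (1,4) g=5 f=12, (2,5) g=5 f=10, (3,0) g=1 f=10, (3,1) g=2 f=10, (3,2) g=3 f=10, (3,3) g=4 f=10, (3,4) g=5 f=10]
step 3: expand (2,5) (f=10, h=5) → closed; open now [(1,1) g=2 f=12, (1,2) g=3 f=12, (1,4) g=5 f=12, (2,6) g=6 f=12, (3,0) g=1 f=10, (3,1) g=2 f=10, (3,2) g=3 f=10, (3,3) g=4 f=10, (3,4) g=5 f=10, (3,5) g=6 f=10]
step 4: expand (3,5) (f=10, h=4) → closed; open now [(1,1) g=2 f=12, (1,2) g=3 f=12, (1,4) g=5 f=12, (2,6) g=6 f=12, (3,0) g=1 f=10, (3,1) g=2 f=10, (3,2) g=3 f=10, (3,3) g=4 f=10, (3,4) g=5 f=10, (3,6) g=7 f=12, (4,5) g=7 f=10]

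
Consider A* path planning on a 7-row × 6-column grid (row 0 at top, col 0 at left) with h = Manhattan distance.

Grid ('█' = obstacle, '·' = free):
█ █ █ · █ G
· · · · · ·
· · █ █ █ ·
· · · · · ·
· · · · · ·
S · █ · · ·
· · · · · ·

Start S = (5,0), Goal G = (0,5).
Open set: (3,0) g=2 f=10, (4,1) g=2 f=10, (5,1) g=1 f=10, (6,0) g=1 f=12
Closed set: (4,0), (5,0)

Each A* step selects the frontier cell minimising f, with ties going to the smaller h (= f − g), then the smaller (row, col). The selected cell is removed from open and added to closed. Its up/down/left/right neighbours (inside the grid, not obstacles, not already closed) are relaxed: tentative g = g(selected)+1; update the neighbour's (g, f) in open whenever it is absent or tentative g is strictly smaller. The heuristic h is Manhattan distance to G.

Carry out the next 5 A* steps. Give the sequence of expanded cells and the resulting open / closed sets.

step 1: expand (3,0) (f=10, h=8) → closed; open now [(2,0) g=3 f=10, (3,1) g=3 f=10, (4,1) g=2 f=10, (5,1) g=1 f=10, (6,0) g=1 f=12]
step 2: expand (2,0) (f=10, h=7) → closed; open now [(1,0) g=4 f=10, (2,1) g=4 f=10, (3,1) g=3 f=10, (4,1) g=2 f=10, (5,1) g=1 f=10, (6,0) g=1 f=12]
step 3: expand (1,0) (f=10, h=6) → closed; open now [(1,1) g=5 f=10, (2,1) g=4 f=10, (3,1) g=3 f=10, (4,1) g=2 f=10, (5,1) g=1 f=10, (6,0) g=1 f=12]
step 4: expand (1,1) (f=10, h=5) → closed; open now [(1,2) g=6 f=10, (2,1) g=4 f=10, (3,1) g=3 f=10, (4,1) g=2 f=10, (5,1) g=1 f=10, (6,0) g=1 f=12]
step 5: expand (1,2) (f=10, h=4) → closed; open now [(1,3) g=7 f=10, (2,1) g=4 f=10, (3,1) g=3 f=10, (4,1) g=2 f=10, (5,1) g=1 f=10, (6,0) g=1 f=12]

order=[(3,0) → (2,0) → (1,0) → (1,1) → (1,2)]; open=[(1,3) g=7 f=10, (2,1) g=4 f=10, (3,1) g=3 f=10, (4,1) g=2 f=10, (5,1) g=1 f=10, (6,0) g=1 f=12]; closed=[(1,0), (1,1), (1,2), (2,0), (3,0), (4,0), (5,0)]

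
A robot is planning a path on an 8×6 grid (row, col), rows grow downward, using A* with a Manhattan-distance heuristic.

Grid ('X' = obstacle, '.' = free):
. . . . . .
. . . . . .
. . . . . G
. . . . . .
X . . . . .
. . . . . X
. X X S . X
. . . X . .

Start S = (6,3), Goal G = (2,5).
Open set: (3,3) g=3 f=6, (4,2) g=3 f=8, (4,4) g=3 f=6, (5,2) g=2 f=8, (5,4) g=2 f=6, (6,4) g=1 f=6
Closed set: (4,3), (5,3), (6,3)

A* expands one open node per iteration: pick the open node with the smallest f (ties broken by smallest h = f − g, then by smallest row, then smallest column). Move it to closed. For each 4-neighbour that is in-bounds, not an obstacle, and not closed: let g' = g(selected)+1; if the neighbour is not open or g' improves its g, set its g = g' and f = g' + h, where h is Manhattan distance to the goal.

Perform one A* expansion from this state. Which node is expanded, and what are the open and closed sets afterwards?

expanded=(3,3); open=[(2,3) g=4 f=6, (3,2) g=4 f=8, (3,4) g=4 f=6, (4,2) g=3 f=8, (4,4) g=3 f=6, (5,2) g=2 f=8, (5,4) g=2 f=6, (6,4) g=1 f=6]; closed=[(3,3), (4,3), (5,3), (6,3)]

step 1: expand (3,3) (f=6, h=3) → closed; open now [(2,3) g=4 f=6, (3,2) g=4 f=8, (3,4) g=4 f=6, (4,2) g=3 f=8, (4,4) g=3 f=6, (5,2) g=2 f=8, (5,4) g=2 f=6, (6,4) g=1 f=6]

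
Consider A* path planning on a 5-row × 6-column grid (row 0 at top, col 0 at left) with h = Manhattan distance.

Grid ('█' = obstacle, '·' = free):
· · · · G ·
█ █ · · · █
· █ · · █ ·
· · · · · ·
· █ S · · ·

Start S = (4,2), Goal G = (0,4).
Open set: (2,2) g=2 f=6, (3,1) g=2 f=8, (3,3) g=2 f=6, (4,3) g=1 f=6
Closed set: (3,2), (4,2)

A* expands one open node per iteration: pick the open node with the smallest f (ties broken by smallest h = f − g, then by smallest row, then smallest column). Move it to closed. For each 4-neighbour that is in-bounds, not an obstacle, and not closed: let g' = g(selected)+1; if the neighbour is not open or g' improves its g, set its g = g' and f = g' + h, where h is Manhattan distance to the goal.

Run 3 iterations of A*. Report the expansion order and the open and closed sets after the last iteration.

step 1: expand (2,2) (f=6, h=4) → closed; open now [(1,2) g=3 f=6, (2,3) g=3 f=6, (3,1) g=2 f=8, (3,3) g=2 f=6, (4,3) g=1 f=6]
step 2: expand (1,2) (f=6, h=3) → closed; open now [(0,2) g=4 f=6, (1,3) g=4 f=6, (2,3) g=3 f=6, (3,1) g=2 f=8, (3,3) g=2 f=6, (4,3) g=1 f=6]
step 3: expand (0,2) (f=6, h=2) → closed; open now [(0,1) g=5 f=8, (0,3) g=5 f=6, (1,3) g=4 f=6, (2,3) g=3 f=6, (3,1) g=2 f=8, (3,3) g=2 f=6, (4,3) g=1 f=6]

order=[(2,2) → (1,2) → (0,2)]; open=[(0,1) g=5 f=8, (0,3) g=5 f=6, (1,3) g=4 f=6, (2,3) g=3 f=6, (3,1) g=2 f=8, (3,3) g=2 f=6, (4,3) g=1 f=6]; closed=[(0,2), (1,2), (2,2), (3,2), (4,2)]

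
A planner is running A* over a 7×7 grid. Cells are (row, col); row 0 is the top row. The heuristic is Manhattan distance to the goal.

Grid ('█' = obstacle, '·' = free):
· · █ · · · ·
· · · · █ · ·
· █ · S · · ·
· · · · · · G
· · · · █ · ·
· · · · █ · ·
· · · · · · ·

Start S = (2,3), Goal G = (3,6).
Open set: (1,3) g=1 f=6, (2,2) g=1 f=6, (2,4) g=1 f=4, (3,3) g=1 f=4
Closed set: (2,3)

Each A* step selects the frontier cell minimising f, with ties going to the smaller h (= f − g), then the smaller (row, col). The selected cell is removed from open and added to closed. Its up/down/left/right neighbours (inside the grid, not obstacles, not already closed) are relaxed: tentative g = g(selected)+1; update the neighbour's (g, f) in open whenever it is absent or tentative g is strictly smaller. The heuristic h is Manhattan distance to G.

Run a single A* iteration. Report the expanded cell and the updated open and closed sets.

step 1: expand (2,4) (f=4, h=3) → closed; open now [(1,3) g=1 f=6, (2,2) g=1 f=6, (2,5) g=2 f=4, (3,3) g=1 f=4, (3,4) g=2 f=4]

expanded=(2,4); open=[(1,3) g=1 f=6, (2,2) g=1 f=6, (2,5) g=2 f=4, (3,3) g=1 f=4, (3,4) g=2 f=4]; closed=[(2,3), (2,4)]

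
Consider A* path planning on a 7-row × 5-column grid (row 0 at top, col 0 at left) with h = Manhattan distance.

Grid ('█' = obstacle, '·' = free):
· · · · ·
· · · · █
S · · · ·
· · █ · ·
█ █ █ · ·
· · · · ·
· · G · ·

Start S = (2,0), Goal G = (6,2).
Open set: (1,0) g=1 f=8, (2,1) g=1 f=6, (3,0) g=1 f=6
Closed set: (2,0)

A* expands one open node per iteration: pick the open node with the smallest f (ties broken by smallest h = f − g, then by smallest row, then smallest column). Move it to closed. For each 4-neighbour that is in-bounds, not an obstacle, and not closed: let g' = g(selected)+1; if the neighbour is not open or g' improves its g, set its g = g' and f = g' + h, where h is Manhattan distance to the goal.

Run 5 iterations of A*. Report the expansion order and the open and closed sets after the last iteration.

order=[(2,1) → (2,2) → (3,1) → (3,0) → (1,2)]; open=[(0,2) g=4 f=10, (1,0) g=1 f=8, (1,1) g=2 f=8, (1,3) g=4 f=10, (2,3) g=3 f=8]; closed=[(1,2), (2,0), (2,1), (2,2), (3,0), (3,1)]

step 1: expand (2,1) (f=6, h=5) → closed; open now [(1,0) g=1 f=8, (1,1) g=2 f=8, (2,2) g=2 f=6, (3,0) g=1 f=6, (3,1) g=2 f=6]
step 2: expand (2,2) (f=6, h=4) → closed; open now [(1,0) g=1 f=8, (1,1) g=2 f=8, (1,2) g=3 f=8, (2,3) g=3 f=8, (3,0) g=1 f=6, (3,1) g=2 f=6]
step 3: expand (3,1) (f=6, h=4) → closed; open now [(1,0) g=1 f=8, (1,1) g=2 f=8, (1,2) g=3 f=8, (2,3) g=3 f=8, (3,0) g=1 f=6]
step 4: expand (3,0) (f=6, h=5) → closed; open now [(1,0) g=1 f=8, (1,1) g=2 f=8, (1,2) g=3 f=8, (2,3) g=3 f=8]
step 5: expand (1,2) (f=8, h=5) → closed; open now [(0,2) g=4 f=10, (1,0) g=1 f=8, (1,1) g=2 f=8, (1,3) g=4 f=10, (2,3) g=3 f=8]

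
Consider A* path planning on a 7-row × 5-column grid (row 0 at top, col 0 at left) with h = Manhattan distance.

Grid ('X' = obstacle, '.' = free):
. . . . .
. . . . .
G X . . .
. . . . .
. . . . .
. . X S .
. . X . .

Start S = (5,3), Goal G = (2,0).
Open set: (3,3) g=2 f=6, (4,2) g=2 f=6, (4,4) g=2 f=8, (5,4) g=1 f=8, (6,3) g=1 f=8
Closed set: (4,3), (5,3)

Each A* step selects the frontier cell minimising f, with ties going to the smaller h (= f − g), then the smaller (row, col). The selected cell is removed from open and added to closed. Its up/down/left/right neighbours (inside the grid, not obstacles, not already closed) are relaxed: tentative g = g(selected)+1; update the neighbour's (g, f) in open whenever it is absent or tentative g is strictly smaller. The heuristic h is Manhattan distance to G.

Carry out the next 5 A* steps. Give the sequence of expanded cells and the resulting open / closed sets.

step 1: expand (3,3) (f=6, h=4) → closed; open now [(2,3) g=3 f=6, (3,2) g=3 f=6, (3,4) g=3 f=8, (4,2) g=2 f=6, (4,4) g=2 f=8, (5,4) g=1 f=8, (6,3) g=1 f=8]
step 2: expand (2,3) (f=6, h=3) → closed; open now [(1,3) g=4 f=8, (2,2) g=4 f=6, (2,4) g=4 f=8, (3,2) g=3 f=6, (3,4) g=3 f=8, (4,2) g=2 f=6, (4,4) g=2 f=8, (5,4) g=1 f=8, (6,3) g=1 f=8]
step 3: expand (2,2) (f=6, h=2) → closed; open now [(1,2) g=5 f=8, (1,3) g=4 f=8, (2,4) g=4 f=8, (3,2) g=3 f=6, (3,4) g=3 f=8, (4,2) g=2 f=6, (4,4) g=2 f=8, (5,4) g=1 f=8, (6,3) g=1 f=8]
step 4: expand (3,2) (f=6, h=3) → closed; open now [(1,2) g=5 f=8, (1,3) g=4 f=8, (2,4) g=4 f=8, (3,1) g=4 f=6, (3,4) g=3 f=8, (4,2) g=2 f=6, (4,4) g=2 f=8, (5,4) g=1 f=8, (6,3) g=1 f=8]
step 5: expand (3,1) (f=6, h=2) → closed; open now [(1,2) g=5 f=8, (1,3) g=4 f=8, (2,4) g=4 f=8, (3,0) g=5 f=6, (3,4) g=3 f=8, (4,1) g=5 f=8, (4,2) g=2 f=6, (4,4) g=2 f=8, (5,4) g=1 f=8, (6,3) g=1 f=8]

order=[(3,3) → (2,3) → (2,2) → (3,2) → (3,1)]; open=[(1,2) g=5 f=8, (1,3) g=4 f=8, (2,4) g=4 f=8, (3,0) g=5 f=6, (3,4) g=3 f=8, (4,1) g=5 f=8, (4,2) g=2 f=6, (4,4) g=2 f=8, (5,4) g=1 f=8, (6,3) g=1 f=8]; closed=[(2,2), (2,3), (3,1), (3,2), (3,3), (4,3), (5,3)]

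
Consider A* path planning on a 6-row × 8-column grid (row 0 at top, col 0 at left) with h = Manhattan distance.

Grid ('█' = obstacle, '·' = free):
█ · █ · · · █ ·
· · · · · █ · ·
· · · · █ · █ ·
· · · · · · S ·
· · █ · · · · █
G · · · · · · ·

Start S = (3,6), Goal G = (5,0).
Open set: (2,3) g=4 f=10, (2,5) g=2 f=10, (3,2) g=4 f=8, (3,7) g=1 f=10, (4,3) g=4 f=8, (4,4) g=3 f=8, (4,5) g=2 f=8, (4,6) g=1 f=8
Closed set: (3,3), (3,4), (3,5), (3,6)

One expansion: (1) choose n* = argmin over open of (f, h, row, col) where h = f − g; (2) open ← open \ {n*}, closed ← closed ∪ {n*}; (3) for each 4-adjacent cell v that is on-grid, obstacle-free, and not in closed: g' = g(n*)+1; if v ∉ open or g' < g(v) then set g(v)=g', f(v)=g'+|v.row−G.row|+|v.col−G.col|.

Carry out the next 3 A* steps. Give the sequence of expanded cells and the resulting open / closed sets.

order=[(3,2) → (3,1) → (3,0)]; open=[(2,0) g=7 f=10, (2,1) g=6 f=10, (2,2) g=5 f=10, (2,3) g=4 f=10, (2,5) g=2 f=10, (3,7) g=1 f=10, (4,0) g=7 f=8, (4,1) g=6 f=8, (4,3) g=4 f=8, (4,4) g=3 f=8, (4,5) g=2 f=8, (4,6) g=1 f=8]; closed=[(3,0), (3,1), (3,2), (3,3), (3,4), (3,5), (3,6)]

step 1: expand (3,2) (f=8, h=4) → closed; open now [(2,2) g=5 f=10, (2,3) g=4 f=10, (2,5) g=2 f=10, (3,1) g=5 f=8, (3,7) g=1 f=10, (4,3) g=4 f=8, (4,4) g=3 f=8, (4,5) g=2 f=8, (4,6) g=1 f=8]
step 2: expand (3,1) (f=8, h=3) → closed; open now [(2,1) g=6 f=10, (2,2) g=5 f=10, (2,3) g=4 f=10, (2,5) g=2 f=10, (3,0) g=6 f=8, (3,7) g=1 f=10, (4,1) g=6 f=8, (4,3) g=4 f=8, (4,4) g=3 f=8, (4,5) g=2 f=8, (4,6) g=1 f=8]
step 3: expand (3,0) (f=8, h=2) → closed; open now [(2,0) g=7 f=10, (2,1) g=6 f=10, (2,2) g=5 f=10, (2,3) g=4 f=10, (2,5) g=2 f=10, (3,7) g=1 f=10, (4,0) g=7 f=8, (4,1) g=6 f=8, (4,3) g=4 f=8, (4,4) g=3 f=8, (4,5) g=2 f=8, (4,6) g=1 f=8]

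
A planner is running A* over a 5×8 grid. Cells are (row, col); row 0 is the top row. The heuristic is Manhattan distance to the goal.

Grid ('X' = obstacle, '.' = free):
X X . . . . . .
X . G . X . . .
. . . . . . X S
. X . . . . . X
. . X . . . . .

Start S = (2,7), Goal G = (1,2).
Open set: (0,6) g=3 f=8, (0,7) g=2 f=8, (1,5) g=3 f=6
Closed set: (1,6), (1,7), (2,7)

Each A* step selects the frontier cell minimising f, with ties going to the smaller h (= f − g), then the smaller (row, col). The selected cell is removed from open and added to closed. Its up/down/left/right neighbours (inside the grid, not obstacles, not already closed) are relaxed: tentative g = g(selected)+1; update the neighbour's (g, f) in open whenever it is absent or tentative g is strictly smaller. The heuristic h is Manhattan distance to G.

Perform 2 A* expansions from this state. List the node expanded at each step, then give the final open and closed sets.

order=[(1,5) → (0,5)]; open=[(0,4) g=5 f=8, (0,6) g=3 f=8, (0,7) g=2 f=8, (2,5) g=4 f=8]; closed=[(0,5), (1,5), (1,6), (1,7), (2,7)]

step 1: expand (1,5) (f=6, h=3) → closed; open now [(0,5) g=4 f=8, (0,6) g=3 f=8, (0,7) g=2 f=8, (2,5) g=4 f=8]
step 2: expand (0,5) (f=8, h=4) → closed; open now [(0,4) g=5 f=8, (0,6) g=3 f=8, (0,7) g=2 f=8, (2,5) g=4 f=8]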